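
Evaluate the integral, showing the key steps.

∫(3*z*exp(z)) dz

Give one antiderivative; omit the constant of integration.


Step 1. Integrate ∫(3*z*exp(z)) dz by parts with u = z, dv = (3*exp(z)) dz, so v = 3*exp(z): now 3*z*exp(z) + ∫(-3*exp(z)) dz.
Step 2. Evaluate the standard form: now 3*z*exp(z) - 3*exp(z).
Answer: 3*z*exp(z) - 3*exp(z).


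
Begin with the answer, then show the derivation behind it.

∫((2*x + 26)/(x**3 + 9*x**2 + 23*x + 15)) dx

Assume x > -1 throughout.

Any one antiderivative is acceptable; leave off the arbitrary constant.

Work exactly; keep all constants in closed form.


The answer is 3*log(x + 1) - 5*log(x + 3) + 2*log(x + 5).
Step 1. Decompose ∫((2*x + 26)/(x**3 + 9*x**2 + 23*x + 15)) dx by partial fractions, (2*x + 26)/(x**3 + 9*x**2 + 23*x + 15) = 2/(x + 5) - 5/(x + 3) + 3/(x + 1): now ∫(3/(x + 1)) dx + ∫(-5/(x + 3)) dx + ∫(2/(x + 5)) dx.
Step 2. Evaluate the standard form [assuming x > -3]: now -5*log(x + 3) + ∫(3/(x + 1)) dx + ∫(2/(x + 5)) dx.
Step 3. Evaluate the standard form [assuming x > -5]: now -5*log(x + 3) + 2*log(x + 5) + ∫(3/(x + 1)) dx.
Step 4. Evaluate the standard form [assuming x > -1]: now 3*log(x + 1) - 5*log(x + 3) + 2*log(x + 5).
Answer: 3*log(x + 1) - 5*log(x + 3) + 2*log(x + 5).


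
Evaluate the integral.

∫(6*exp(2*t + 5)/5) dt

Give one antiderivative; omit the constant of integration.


Answer: 3*exp(2*t + 5)/5.


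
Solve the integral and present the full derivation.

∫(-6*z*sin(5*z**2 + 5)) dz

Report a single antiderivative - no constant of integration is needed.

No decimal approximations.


Step 1. Substitute u = z**2 + 1, turning ∫(-6*z*sin(5*z**2 + 5)) dz into ∫(-3*sin(5*u)) du: now ∫(-3*sin(5*u)) du.
Step 2. Evaluate the standard form: now 3*cos(5*u)/5.
Step 3. Substitute back u = z**2 + 1: now 3*cos(5*z**2 + 5)/5.
Answer: 3*cos(5*z**2 + 5)/5.


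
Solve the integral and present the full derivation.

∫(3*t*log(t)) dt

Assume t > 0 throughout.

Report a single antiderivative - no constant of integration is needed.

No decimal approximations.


Step 1. Integrate ∫(3*t*log(t)) dt by parts with u = log(t), dv = (3*t) dt, so v = 3*t**2/2 [assuming t > 0]: now 3*t**2*log(t)/2 + ∫(-3*t/2) dt.
Step 2. Evaluate the standard form: now 3*t**2*log(t)/2 - 3*t**2/4.
Answer: 3*t**2*log(t)/2 - 3*t**2/4.


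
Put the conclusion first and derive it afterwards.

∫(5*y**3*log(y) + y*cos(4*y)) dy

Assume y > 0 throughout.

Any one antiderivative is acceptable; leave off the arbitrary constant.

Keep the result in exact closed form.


The answer is 5*y**4*log(y)/4 - 5*y**4/16 + y*sin(4*y)/4 + cos(4*y)/16.
Step 1. Rewrite: now ∫(y*cos(4*y)) dy + ∫(5*y**3*log(y)) dy.
Step 2. Integrate ∫(y*cos(4*y)) dy by parts with u = y, dv = (cos(4*y)) dy, so v = sin(4*y)/4: now y*sin(4*y)/4 + ∫(5*y**3*log(y)) dy + ∫(-sin(4*y)/4) dy.
Step 3. Evaluate the standard form: now y*sin(4*y)/4 + cos(4*y)/16 + ∫(5*y**3*log(y)) dy.
Step 4. Integrate ∫(5*y**3*log(y)) dy by parts with u = log(y), dv = (5*y**3) dy, so v = 5*y**4/4 [assuming y > 0]: now 5*y**4*log(y)/4 + y*sin(4*y)/4 + cos(4*y)/16 + ∫(-5*y**3/4) dy.
Step 5. Evaluate the standard form: now 5*y**4*log(y)/4 - 5*y**4/16 + y*sin(4*y)/4 + cos(4*y)/16.
Answer: 5*y**4*log(y)/4 - 5*y**4/16 + y*sin(4*y)/4 + cos(4*y)/16.


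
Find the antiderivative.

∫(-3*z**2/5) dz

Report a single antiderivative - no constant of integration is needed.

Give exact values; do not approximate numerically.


Answer: -z**3/5.


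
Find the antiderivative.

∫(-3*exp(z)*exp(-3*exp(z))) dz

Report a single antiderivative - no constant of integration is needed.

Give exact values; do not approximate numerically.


Answer: exp(-3*exp(z)).


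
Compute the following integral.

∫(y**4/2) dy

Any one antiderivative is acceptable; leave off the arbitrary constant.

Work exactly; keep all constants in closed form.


Answer: y**5/10.


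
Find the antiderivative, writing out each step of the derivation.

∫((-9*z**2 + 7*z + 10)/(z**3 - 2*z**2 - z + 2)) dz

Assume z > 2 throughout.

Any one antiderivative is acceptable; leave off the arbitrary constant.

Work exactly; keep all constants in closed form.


Step 1. Decompose ∫((-9*z**2 + 7*z + 10)/(z**3 - 2*z**2 - z + 2)) dz by partial fractions, (-9*z**2 + 7*z + 10)/(z**3 - 2*z**2 - z + 2) = -1/(z + 1) - 4/(z - 1) - 4/(z - 2): now ∫(-4/(z - 2)) dz + ∫(-4/(z - 1)) dz + ∫(-1/(z + 1)) dz.
Step 2. Evaluate the standard form [assuming z > 1]: now -4*log(z - 1) + ∫(-4/(z - 2)) dz + ∫(-1/(z + 1)) dz.
Step 3. Evaluate the standard form [assuming z > 2]: now -4*log(z - 2) - 4*log(z - 1) + ∫(-1/(z + 1)) dz.
Step 4. Evaluate the standard form [assuming z > -1]: now -4*log(z - 2) - 4*log(z - 1) - log(z + 1).
Answer: -4*log(z - 2) - 4*log(z - 1) - log(z + 1).


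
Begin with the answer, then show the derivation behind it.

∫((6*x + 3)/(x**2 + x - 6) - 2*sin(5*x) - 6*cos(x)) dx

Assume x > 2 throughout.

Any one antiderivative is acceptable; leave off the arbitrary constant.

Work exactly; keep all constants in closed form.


The answer is 3*log(x - 2) + 3*log(x + 3) - 6*sin(x) + 2*cos(5*x)/5.
Step 1. Rewrite: now ∫((6*x + 3)/(x**2 + x - 6)) dx + ∫(-2*sin(5*x)) dx + ∫(-6*cos(x)) dx.
Step 2. Evaluate the standard form: now -6*sin(x) + ∫((6*x + 3)/(x**2 + x - 6)) dx + ∫(-2*sin(5*x)) dx.
Step 3. Decompose ∫((6*x + 3)/(x**2 + x - 6)) dx by partial fractions, (6*x + 3)/(x**2 + x - 6) = 3/(x + 3) + 3/(x - 2): now -6*sin(x) + ∫(3/(x - 2)) dx + ∫(3/(x + 3)) dx + ∫(-2*sin(5*x)) dx.
Step 4. Evaluate the standard form [assuming x > 2]: now 3*log(x - 2) - 6*sin(x) + ∫(3/(x + 3)) dx + ∫(-2*sin(5*x)) dx.
Step 5. Evaluate the standard form [assuming x > -3]: now 3*log(x - 2) + 3*log(x + 3) - 6*sin(x) + ∫(-2*sin(5*x)) dx.
Step 6. Evaluate the standard form: now 3*log(x - 2) + 3*log(x + 3) - 6*sin(x) + 2*cos(5*x)/5.
Answer: 3*log(x - 2) + 3*log(x + 3) - 6*sin(x) + 2*cos(5*x)/5.


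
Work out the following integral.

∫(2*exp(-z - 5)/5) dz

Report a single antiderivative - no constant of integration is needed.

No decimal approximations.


Answer: -2*exp(-z - 5)/5.


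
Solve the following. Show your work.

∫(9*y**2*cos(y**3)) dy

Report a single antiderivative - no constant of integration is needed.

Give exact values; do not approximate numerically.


Step 1. Substitute u = y**3, turning ∫(9*y**2*cos(y**3)) dy into ∫(3*cos(u)) du: now ∫(3*cos(u)) du.
Step 2. Evaluate the standard form: now 3*sin(u).
Step 3. Substitute back u = y**3: now 3*sin(y**3).
Answer: 3*sin(y**3).


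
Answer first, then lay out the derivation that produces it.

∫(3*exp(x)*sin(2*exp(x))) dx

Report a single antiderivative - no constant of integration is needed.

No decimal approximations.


The answer is -3*cos(2*exp(x))/2.
Step 1. Substitute u = exp(x), turning ∫(3*exp(x)*sin(2*exp(x))) dx into ∫(3*sin(2*u)) du: now ∫(3*sin(2*u)) du.
Step 2. Evaluate the standard form: now -3*cos(2*u)/2.
Step 3. Substitute back u = exp(x): now -3*cos(2*exp(x))/2.
Answer: -3*cos(2*exp(x))/2.


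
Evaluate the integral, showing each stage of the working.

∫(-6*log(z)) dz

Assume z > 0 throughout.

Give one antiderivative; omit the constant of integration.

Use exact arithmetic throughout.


Step 1. Integrate ∫(-6*log(z)) dz by parts with u = log(z), dv = (-6) dz, so v = -6*z [assuming z > 0]: now -6*z*log(z) + ∫(6) dz.
Step 2. Evaluate the standard form: now -6*z*log(z) + 6*z.
Answer: -6*z*log(z) + 6*z.


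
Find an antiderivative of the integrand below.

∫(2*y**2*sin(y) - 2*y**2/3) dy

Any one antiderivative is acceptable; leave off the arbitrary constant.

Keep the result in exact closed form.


Answer: -2*y**3/9 - 2*y**2*cos(y) + 4*y*sin(y) + 4*cos(y).


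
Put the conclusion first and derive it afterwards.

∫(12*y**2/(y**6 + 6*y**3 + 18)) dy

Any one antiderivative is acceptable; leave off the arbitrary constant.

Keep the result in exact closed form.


The answer is 4*atan(y**3/3 + 1)/3.
Step 1. Substitute u = y**3 + 3, turning ∫(12*y**2/(y**6 + 6*y**3 + 18)) dy into ∫(4/(u**2 + 9)) du: now ∫(4/(u**2 + 9)) du.
Step 2. Evaluate the standard form: now 4*atan(u/3)/3.
Step 3. Substitute back u = y**3 + 3: now 4*atan(y**3/3 + 1)/3.
Answer: 4*atan(y**3/3 + 1)/3.


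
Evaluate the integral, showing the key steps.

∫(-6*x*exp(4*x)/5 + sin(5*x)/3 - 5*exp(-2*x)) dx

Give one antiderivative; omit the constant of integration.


Step 1. Rewrite: now ∫(-6*x*exp(4*x)/5) dx + ∫(-5*exp(-2*x)) dx + ∫(sin(5*x)/3) dx.
Step 2. Evaluate the standard form: now -cos(5*x)/15 + ∫(-6*x*exp(4*x)/5) dx + ∫(-5*exp(-2*x)) dx.
Step 3. Evaluate the standard form: now -cos(5*x)/15 + ∫(-6*x*exp(4*x)/5) dx + 5*exp(-2*x)/2.
Step 4. Integrate ∫(-6*x*exp(4*x)/5) dx by parts with u = x, dv = (-6*exp(4*x)/5) dx, so v = -3*exp(4*x)/10: now -3*x*exp(4*x)/10 - cos(5*x)/15 + ∫(3*exp(4*x)/10) dx + 5*exp(-2*x)/2.
Step 5. Evaluate the standard form: now -3*x*exp(4*x)/10 + 3*exp(4*x)/40 - cos(5*x)/15 + 5*exp(-2*x)/2.
Answer: -3*x*exp(4*x)/10 + 3*exp(4*x)/40 - cos(5*x)/15 + 5*exp(-2*x)/2.


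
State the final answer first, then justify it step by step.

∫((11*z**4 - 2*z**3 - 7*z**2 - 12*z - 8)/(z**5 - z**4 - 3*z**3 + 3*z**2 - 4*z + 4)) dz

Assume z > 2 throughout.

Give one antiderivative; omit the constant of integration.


The answer is 5*log(z - 2) + 3*log(z - 1) + 3*log(z + 2) + 2*atan(z).
Step 1. Decompose ∫((11*z**4 - 2*z**3 - 7*z**2 - 12*z - 8)/(z**5 - z**4 - 3*z**3 + 3*z**2 - 4*z + 4)) dz by partial fractions, (11*z**4 - 2*z**3 - 7*z**2 - 12*z - 8)/(z**5 - z**4 - 3*z**3 + 3*z**2 - 4*z + 4) = 2/(z**2 + 1) + 3/(z + 2) + 3/(z - 1) + 5/(z - 2): now ∫(5/(z - 2)) dz + ∫(3/(z - 1)) dz + ∫(3/(z + 2)) dz + ∫(2/(z**2 + 1)) dz.
Step 2. Evaluate the standard form [assuming z > -2]: now 3*log(z + 2) + ∫(5/(z - 2)) dz + ∫(3/(z - 1)) dz + ∫(2/(z**2 + 1)) dz.
Step 3. Evaluate the standard form [assuming z > 1]: now 3*log(z - 1) + 3*log(z + 2) + ∫(5/(z - 2)) dz + ∫(2/(z**2 + 1)) dz.
Step 4. Evaluate the standard form [assuming z > 2]: now 5*log(z - 2) + 3*log(z - 1) + 3*log(z + 2) + ∫(2/(z**2 + 1)) dz.
Step 5. Evaluate the standard form: now 5*log(z - 2) + 3*log(z - 1) + 3*log(z + 2) + 2*atan(z).
Answer: 5*log(z - 2) + 3*log(z - 1) + 3*log(z + 2) + 2*atan(z).


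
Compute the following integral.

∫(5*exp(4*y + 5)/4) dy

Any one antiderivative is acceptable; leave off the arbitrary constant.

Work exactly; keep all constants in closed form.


Answer: 5*exp(4*y + 5)/16.


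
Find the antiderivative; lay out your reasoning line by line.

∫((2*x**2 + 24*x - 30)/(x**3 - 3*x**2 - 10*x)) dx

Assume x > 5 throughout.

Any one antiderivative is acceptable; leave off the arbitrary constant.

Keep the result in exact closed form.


Step 1. Decompose ∫((2*x**2 + 24*x - 30)/(x**3 - 3*x**2 - 10*x)) dx by partial fractions, (2*x**2 + 24*x - 30)/(x**3 - 3*x**2 - 10*x) = -5/(x + 2) + 4/(x - 5) + 3/x: now ∫(3/x) dx + ∫(4/(x - 5)) dx + ∫(-5/(x + 2)) dx.
Step 2. Evaluate the standard form [assuming x > 0]: now 3*log(x) + ∫(4/(x - 5)) dx + ∫(-5/(x + 2)) dx.
Step 3. Evaluate the standard form [assuming x > 5]: now 3*log(x) + 4*log(x - 5) + ∫(-5/(x + 2)) dx.
Step 4. Evaluate the standard form [assuming x > -2]: now 3*log(x) + 4*log(x - 5) - 5*log(x + 2).
Answer: 3*log(x) + 4*log(x - 5) - 5*log(x + 2).


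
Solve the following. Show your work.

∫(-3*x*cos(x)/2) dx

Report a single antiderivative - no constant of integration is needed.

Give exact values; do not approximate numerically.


Step 1. Integrate ∫(-3*x*cos(x)/2) dx by parts with u = x, dv = (-3*cos(x)/2) dx, so v = -3*sin(x)/2: now -3*x*sin(x)/2 + ∫(3*sin(x)/2) dx.
Step 2. Evaluate the standard form: now -3*x*sin(x)/2 - 3*cos(x)/2.
Answer: -3*x*sin(x)/2 - 3*cos(x)/2.


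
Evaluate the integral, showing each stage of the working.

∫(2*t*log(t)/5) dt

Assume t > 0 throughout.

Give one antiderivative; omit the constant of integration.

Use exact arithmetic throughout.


Step 1. Integrate ∫(2*t*log(t)/5) dt by parts with u = log(t), dv = (2*t/5) dt, so v = t**2/5 [assuming t > 0]: now t**2*log(t)/5 + ∫(-t/5) dt.
Step 2. Evaluate the standard form: now t**2*log(t)/5 - t**2/10.
Answer: t**2*log(t)/5 - t**2/10.


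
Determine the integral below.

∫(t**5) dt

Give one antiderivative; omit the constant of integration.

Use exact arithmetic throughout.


Answer: t**6/6.


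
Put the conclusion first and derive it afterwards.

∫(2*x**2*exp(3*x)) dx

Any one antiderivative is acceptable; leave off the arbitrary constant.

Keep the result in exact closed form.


The answer is 2*x**2*exp(3*x)/3 - 4*x*exp(3*x)/9 + 4*exp(3*x)/27.
Step 1. Integrate ∫(2*x**2*exp(3*x)) dx by parts with u = x**2, dv = (2*exp(3*x)) dx, so v = 2*exp(3*x)/3: now 2*x**2*exp(3*x)/3 + ∫(-4*x*exp(3*x)/3) dx.
Step 2. Integrate ∫(-4*x*exp(3*x)/3) dx by parts with u = x, dv = (-4*exp(3*x)/3) dx, so v = -4*exp(3*x)/9: now 2*x**2*exp(3*x)/3 - 4*x*exp(3*x)/9 + ∫(4*exp(3*x)/9) dx.
Step 3. Evaluate the standard form: now 2*x**2*exp(3*x)/3 - 4*x*exp(3*x)/9 + 4*exp(3*x)/27.
Answer: 2*x**2*exp(3*x)/3 - 4*x*exp(3*x)/9 + 4*exp(3*x)/27.


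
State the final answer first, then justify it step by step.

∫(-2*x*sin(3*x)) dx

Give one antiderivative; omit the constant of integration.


The answer is 2*x*cos(3*x)/3 - 2*sin(3*x)/9.
Step 1. Integrate ∫(-2*x*sin(3*x)) dx by parts with u = x, dv = (-2*sin(3*x)) dx, so v = 2*cos(3*x)/3: now 2*x*cos(3*x)/3 + ∫(-2*cos(3*x)/3) dx.
Step 2. Evaluate the standard form: now 2*x*cos(3*x)/3 - 2*sin(3*x)/9.
Answer: 2*x*cos(3*x)/3 - 2*sin(3*x)/9.


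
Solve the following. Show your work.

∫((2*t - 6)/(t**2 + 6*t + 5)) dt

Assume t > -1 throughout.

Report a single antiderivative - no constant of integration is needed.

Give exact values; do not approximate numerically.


Step 1. Decompose ∫((2*t - 6)/(t**2 + 6*t + 5)) dt by partial fractions, (2*t - 6)/(t**2 + 6*t + 5) = 4/(t + 5) - 2/(t + 1): now ∫(-2/(t + 1)) dt + ∫(4/(t + 5)) dt.
Step 2. Evaluate the standard form [assuming t > -5]: now 4*log(t + 5) + ∫(-2/(t + 1)) dt.
Step 3. Evaluate the standard form [assuming t > -1]: now -2*log(t + 1) + 4*log(t + 5).
Answer: -2*log(t + 1) + 4*log(t + 5).


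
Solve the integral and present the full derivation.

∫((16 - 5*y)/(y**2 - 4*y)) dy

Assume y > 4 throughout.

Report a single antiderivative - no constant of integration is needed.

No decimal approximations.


Step 1. Decompose ∫((16 - 5*y)/(y**2 - 4*y)) dy by partial fractions, (16 - 5*y)/(y**2 - 4*y) = -1/(y - 4) - 4/y: now ∫(-4/y) dy + ∫(-1/(y - 4)) dy.
Step 2. Evaluate the standard form [assuming y > 4]: now -log(y - 4) + ∫(-4/y) dy.
Step 3. Evaluate the standard form [assuming y > 0]: now -4*log(y) - log(y - 4).
Answer: -4*log(y) - log(y - 4).


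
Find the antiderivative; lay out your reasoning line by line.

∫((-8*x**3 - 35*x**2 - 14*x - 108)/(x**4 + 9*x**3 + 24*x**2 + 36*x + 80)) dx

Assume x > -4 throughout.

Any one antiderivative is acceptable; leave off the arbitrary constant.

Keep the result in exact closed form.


Step 1. Decompose ∫((-8*x**3 - 35*x**2 - 14*x - 108)/(x**4 + 9*x**3 + 24*x**2 + 36*x + 80)) dx by partial fractions, (-8*x**3 - 35*x**2 - 14*x - 108)/(x**4 + 9*x**3 + 24*x**2 + 36*x + 80) = 2/(x**2 + 4) - 3/(x + 5) - 5/(x + 4): now ∫(-5/(x + 4)) dx + ∫(-3/(x + 5)) dx + ∫(2/(x**2 + 4)) dx.
Step 2. Evaluate the standard form [assuming x > -4]: now -5*log(x + 4) + ∫(-3/(x + 5)) dx + ∫(2/(x**2 + 4)) dx.
Step 3. Evaluate the standard form [assuming x > -5]: now -5*log(x + 4) - 3*log(x + 5) + ∫(2/(x**2 + 4)) dx.
Step 4. Evaluate the standard form: now -5*log(x + 4) - 3*log(x + 5) + atan(x/2).
Answer: -5*log(x + 4) - 3*log(x + 5) + atan(x/2).


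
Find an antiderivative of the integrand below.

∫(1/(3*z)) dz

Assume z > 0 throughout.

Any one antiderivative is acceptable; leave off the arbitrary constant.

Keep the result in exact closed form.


Answer: log(z)/3.


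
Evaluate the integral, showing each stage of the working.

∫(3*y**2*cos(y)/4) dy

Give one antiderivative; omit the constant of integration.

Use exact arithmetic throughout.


Step 1. Integrate ∫(3*y**2*cos(y)/4) dy by parts with u = y**2, dv = (3*cos(y)/4) dy, so v = 3*sin(y)/4: now 3*y**2*sin(y)/4 + ∫(-3*y*sin(y)/2) dy.
Step 2. Integrate ∫(-3*y*sin(y)/2) dy by parts with u = y, dv = (-3*sin(y)/2) dy, so v = 3*cos(y)/2: now 3*y**2*sin(y)/4 + 3*y*cos(y)/2 + ∫(-3*cos(y)/2) dy.
Step 3. Evaluate the standard form: now 3*y**2*sin(y)/4 + 3*y*cos(y)/2 - 3*sin(y)/2.
Answer: 3*y**2*sin(y)/4 + 3*y*cos(y)/2 - 3*sin(y)/2.


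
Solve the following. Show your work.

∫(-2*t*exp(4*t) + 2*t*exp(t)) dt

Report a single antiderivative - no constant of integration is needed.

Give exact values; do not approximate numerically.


Step 1. Rewrite: now ∫(2*t*exp(t)) dt + ∫(-2*t*exp(4*t)) dt.
Step 2. Integrate ∫(-2*t*exp(4*t)) dt by parts with u = t, dv = (-2*exp(4*t)) dt, so v = -exp(4*t)/2: now -t*exp(4*t)/2 + ∫(2*t*exp(t)) dt + ∫(exp(4*t)/2) dt.
Step 3. Evaluate the standard form: now -t*exp(4*t)/2 + exp(4*t)/8 + ∫(2*t*exp(t)) dt.
Step 4. Integrate ∫(2*t*exp(t)) dt by parts with u = t, dv = (2*exp(t)) dt, so v = 2*exp(t): now -t*exp(4*t)/2 + 2*t*exp(t) + exp(4*t)/8 + ∫(-2*exp(t)) dt.
Step 5. Evaluate the standard form: now -t*exp(4*t)/2 + 2*t*exp(t) + exp(4*t)/8 - 2*exp(t).
Answer: -t*exp(4*t)/2 + 2*t*exp(t) + exp(4*t)/8 - 2*exp(t).


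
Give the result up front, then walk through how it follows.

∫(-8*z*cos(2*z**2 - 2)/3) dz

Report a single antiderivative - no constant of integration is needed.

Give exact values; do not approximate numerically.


The answer is -2*sin(2*z**2 - 2)/3.
Step 1. Substitute u = z**2 - 1, turning ∫(-8*z*cos(2*z**2 - 2)/3) dz into ∫(-4*cos(2*u)/3) du: now ∫(-4*cos(2*u)/3) du.
Step 2. Evaluate the standard form: now -2*sin(2*u)/3.
Step 3. Substitute back u = z**2 - 1: now -2*sin(2*z**2 - 2)/3.
Answer: -2*sin(2*z**2 - 2)/3.


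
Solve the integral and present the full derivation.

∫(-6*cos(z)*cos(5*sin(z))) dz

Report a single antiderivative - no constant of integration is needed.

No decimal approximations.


Step 1. Substitute u = sin(z), turning ∫(-6*cos(z)*cos(5*sin(z))) dz into ∫(-6*cos(5*u)) du: now ∫(-6*cos(5*u)) du.
Step 2. Evaluate the standard form: now -6*sin(5*u)/5.
Step 3. Substitute back u = sin(z): now -6*sin(5*sin(z))/5.
Answer: -6*sin(5*sin(z))/5.


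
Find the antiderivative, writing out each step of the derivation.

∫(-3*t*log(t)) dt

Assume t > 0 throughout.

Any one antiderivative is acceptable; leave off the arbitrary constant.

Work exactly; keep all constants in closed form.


Step 1. Integrate ∫(-3*t*log(t)) dt by parts with u = log(t), dv = (-3*t) dt, so v = -3*t**2/2 [assuming t > 0]: now -3*t**2*log(t)/2 + ∫(3*t/2) dt.
Step 2. Evaluate the standard form: now -3*t**2*log(t)/2 + 3*t**2/4.
Answer: -3*t**2*log(t)/2 + 3*t**2/4.


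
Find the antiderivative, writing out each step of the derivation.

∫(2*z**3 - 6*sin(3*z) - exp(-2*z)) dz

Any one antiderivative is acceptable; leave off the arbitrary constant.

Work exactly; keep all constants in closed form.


Step 1. Rewrite: now ∫(2*z**3) dz + ∫(-exp(-2*z)) dz + ∫(-6*sin(3*z)) dz.
Step 2. Evaluate the standard form: now z**4/2 + ∫(-exp(-2*z)) dz + ∫(-6*sin(3*z)) dz.
Step 3. Evaluate the standard form: now z**4/2 + 2*cos(3*z) + ∫(-exp(-2*z)) dz.
Step 4. Evaluate the standard form: now z**4/2 + 2*cos(3*z) + exp(-2*z)/2.
Answer: z**4/2 + 2*cos(3*z) + exp(-2*z)/2.


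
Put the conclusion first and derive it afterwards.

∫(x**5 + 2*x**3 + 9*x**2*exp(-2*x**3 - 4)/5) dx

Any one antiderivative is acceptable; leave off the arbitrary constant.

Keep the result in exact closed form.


The answer is x**6/6 + x**4/2 - 3*exp(-2*x**3 - 4)/10.
Step 1. Rewrite: now ∫(2*x**3) dx + ∫(x**5) dx + ∫(9*x**2*exp(-2*x**3 - 4)/5) dx.
Step 2. Substitute u = x**3 + 2, turning ∫(9*x**2*exp(-2*x**3 - 4)/5) dx into ∫(3*exp(-2*u)/5) du: now ∫(2*x**3) dx + ∫(x**5) dx + ∫(3*exp(-2*u)/5) du.
Step 3. Evaluate the standard form: now ∫(2*x**3) dx + ∫(x**5) dx - 3*exp(-2*u)/10.
Step 4. Substitute back u = x**3 + 2: now -3*exp(-2*x**3 - 4)/10 + ∫(2*x**3) dx + ∫(x**5) dx.
Step 5. Evaluate the standard form: now x**4/2 - 3*exp(-2*x**3 - 4)/10 + ∫(x**5) dx.
Step 6. Evaluate the standard form: now x**6/6 + x**4/2 - 3*exp(-2*x**3 - 4)/10.
Answer: x**6/6 + x**4/2 - 3*exp(-2*x**3 - 4)/10.


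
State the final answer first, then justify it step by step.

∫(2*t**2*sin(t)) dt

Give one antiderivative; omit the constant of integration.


The answer is -2*t**2*cos(t) + 4*t*sin(t) + 4*cos(t).
Step 1. Integrate ∫(2*t**2*sin(t)) dt by parts with u = t**2, dv = (2*sin(t)) dt, so v = -2*cos(t): now -2*t**2*cos(t) + ∫(4*t*cos(t)) dt.
Step 2. Integrate ∫(4*t*cos(t)) dt by parts with u = t, dv = (4*cos(t)) dt, so v = 4*sin(t): now -2*t**2*cos(t) + 4*t*sin(t) + ∫(-4*sin(t)) dt.
Step 3. Evaluate the standard form: now -2*t**2*cos(t) + 4*t*sin(t) + 4*cos(t).
Answer: -2*t**2*cos(t) + 4*t*sin(t) + 4*cos(t).


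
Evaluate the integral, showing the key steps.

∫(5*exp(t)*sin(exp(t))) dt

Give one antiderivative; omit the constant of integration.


Step 1. Substitute u = exp(t), turning ∫(5*exp(t)*sin(exp(t))) dt into ∫(5*sin(u)) du: now ∫(5*sin(u)) du.
Step 2. Evaluate the standard form: now -5*cos(u).
Step 3. Substitute back u = exp(t): now -5*cos(exp(t)).
Answer: -5*cos(exp(t)).


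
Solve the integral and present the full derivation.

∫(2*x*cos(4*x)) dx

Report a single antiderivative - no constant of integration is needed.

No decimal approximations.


Step 1. Integrate ∫(2*x*cos(4*x)) dx by parts with u = x, dv = (2*cos(4*x)) dx, so v = sin(4*x)/2: now x*sin(4*x)/2 + ∫(-sin(4*x)/2) dx.
Step 2. Evaluate the standard form: now x*sin(4*x)/2 + cos(4*x)/8.
Answer: x*sin(4*x)/2 + cos(4*x)/8.


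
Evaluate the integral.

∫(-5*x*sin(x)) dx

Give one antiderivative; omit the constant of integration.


Answer: 5*x*cos(x) - 5*sin(x).


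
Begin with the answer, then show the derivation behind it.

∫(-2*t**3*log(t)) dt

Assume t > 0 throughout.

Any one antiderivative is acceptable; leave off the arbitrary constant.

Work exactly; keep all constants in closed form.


The answer is -t**4*log(t)/2 + t**4/8.
Step 1. Integrate ∫(-2*t**3*log(t)) dt by parts with u = log(t), dv = (-2*t**3) dt, so v = -t**4/2 [assuming t > 0]: now -t**4*log(t)/2 + ∫(t**3/2) dt.
Step 2. Evaluate the standard form: now -t**4*log(t)/2 + t**4/8.
Answer: -t**4*log(t)/2 + t**4/8.


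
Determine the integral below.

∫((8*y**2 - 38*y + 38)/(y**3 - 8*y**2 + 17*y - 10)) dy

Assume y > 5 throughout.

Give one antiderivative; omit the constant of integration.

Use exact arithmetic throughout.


Answer: 4*log(y - 5) + 2*log(y - 2) + 2*log(y - 1).


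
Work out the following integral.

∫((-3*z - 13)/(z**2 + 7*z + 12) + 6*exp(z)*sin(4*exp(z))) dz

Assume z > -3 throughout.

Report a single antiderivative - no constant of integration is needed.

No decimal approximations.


Answer: -4*log(z + 3) + log(z + 4) - 3*cos(4*exp(z))/2.


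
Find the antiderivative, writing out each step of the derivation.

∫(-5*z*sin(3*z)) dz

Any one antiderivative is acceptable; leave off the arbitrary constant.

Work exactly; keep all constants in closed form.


Step 1. Integrate ∫(-5*z*sin(3*z)) dz by parts with u = z, dv = (-5*sin(3*z)) dz, so v = 5*cos(3*z)/3: now 5*z*cos(3*z)/3 + ∫(-5*cos(3*z)/3) dz.
Step 2. Evaluate the standard form: now 5*z*cos(3*z)/3 - 5*sin(3*z)/9.
Answer: 5*z*cos(3*z)/3 - 5*sin(3*z)/9.


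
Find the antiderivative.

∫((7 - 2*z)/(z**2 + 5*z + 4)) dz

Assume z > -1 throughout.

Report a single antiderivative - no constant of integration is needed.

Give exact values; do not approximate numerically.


Answer: 3*log(z + 1) - 5*log(z + 4).


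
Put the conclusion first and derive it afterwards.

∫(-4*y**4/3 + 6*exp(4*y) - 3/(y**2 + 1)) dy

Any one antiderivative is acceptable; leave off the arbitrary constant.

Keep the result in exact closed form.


The answer is -4*y**5/15 + 3*exp(4*y)/2 - 3*atan(y).
Step 1. Rewrite: now ∫(-4*y**4/3) dy + ∫(-3/(y**2 + 1)) dy + ∫(6*exp(4*y)) dy.
Step 2. Evaluate the standard form: now -3*atan(y) + ∫(-4*y**4/3) dy + ∫(6*exp(4*y)) dy.
Step 3. Evaluate the standard form: now 3*exp(4*y)/2 - 3*atan(y) + ∫(-4*y**4/3) dy.
Step 4. Evaluate the standard form: now -4*y**5/15 + 3*exp(4*y)/2 - 3*atan(y).
Answer: -4*y**5/15 + 3*exp(4*y)/2 - 3*atan(y).


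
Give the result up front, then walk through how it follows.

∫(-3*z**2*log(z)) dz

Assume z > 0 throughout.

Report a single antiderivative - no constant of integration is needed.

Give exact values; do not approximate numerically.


The answer is -z**3*log(z) + z**3/3.
Step 1. Integrate ∫(-3*z**2*log(z)) dz by parts with u = log(z), dv = (-3*z**2) dz, so v = -z**3 [assuming z > 0]: now -z**3*log(z) + ∫(z**2) dz.
Step 2. Evaluate the standard form: now -z**3*log(z) + z**3/3.
Answer: -z**3*log(z) + z**3/3.


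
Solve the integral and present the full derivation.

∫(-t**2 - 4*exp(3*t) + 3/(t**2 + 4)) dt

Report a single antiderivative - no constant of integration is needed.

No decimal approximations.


Step 1. Rewrite: now ∫(-t**2) dt + ∫(3/(t**2 + 4)) dt + ∫(-4*exp(3*t)) dt.
Step 2. Evaluate the standard form: now -t**3/3 + ∫(3/(t**2 + 4)) dt + ∫(-4*exp(3*t)) dt.
Step 3. Evaluate the standard form: now -t**3/3 - 4*exp(3*t)/3 + ∫(3/(t**2 + 4)) dt.
Step 4. Evaluate the standard form: now -t**3/3 - 4*exp(3*t)/3 + 3*atan(t/2)/2.
Answer: -t**3/3 - 4*exp(3*t)/3 + 3*atan(t/2)/2.


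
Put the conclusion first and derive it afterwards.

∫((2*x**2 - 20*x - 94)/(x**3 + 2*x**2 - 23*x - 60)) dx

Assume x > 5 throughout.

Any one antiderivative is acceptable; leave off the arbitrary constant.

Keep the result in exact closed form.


The answer is -2*log(x - 5) + 2*log(x + 3) + 2*log(x + 4).
Step 1. Decompose ∫((2*x**2 - 20*x - 94)/(x**3 + 2*x**2 - 23*x - 60)) dx by partial fractions, (2*x**2 - 20*x - 94)/(x**3 + 2*x**2 - 23*x - 60) = 2/(x + 4) + 2/(x + 3) - 2/(x - 5): now ∫(-2/(x - 5)) dx + ∫(2/(x + 3)) dx + ∫(2/(x + 4)) dx.
Step 2. Evaluate the standard form [assuming x > 5]: now -2*log(x - 5) + ∫(2/(x + 3)) dx + ∫(2/(x + 4)) dx.
Step 3. Evaluate the standard form [assuming x > -4]: now -2*log(x - 5) + 2*log(x + 4) + ∫(2/(x + 3)) dx.
Step 4. Evaluate the standard form [assuming x > -3]: now -2*log(x - 5) + 2*log(x + 3) + 2*log(x + 4).
Answer: -2*log(x - 5) + 2*log(x + 3) + 2*log(x + 4).


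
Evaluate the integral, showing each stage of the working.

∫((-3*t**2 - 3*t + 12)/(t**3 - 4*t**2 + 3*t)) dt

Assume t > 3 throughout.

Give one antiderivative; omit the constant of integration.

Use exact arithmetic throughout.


Step 1. Decompose ∫((-3*t**2 - 3*t + 12)/(t**3 - 4*t**2 + 3*t)) dt by partial fractions, (-3*t**2 - 3*t + 12)/(t**3 - 4*t**2 + 3*t) = -3/(t - 1) - 4/(t - 3) + 4/t: now ∫(4/t) dt + ∫(-4/(t - 3)) dt + ∫(-3/(t - 1)) dt.
Step 2. Evaluate the standard form [assuming t > 3]: now -4*log(t - 3) + ∫(4/t) dt + ∫(-3/(t - 1)) dt.
Step 3. Evaluate the standard form [assuming t > 0]: now 4*log(t) - 4*log(t - 3) + ∫(-3/(t - 1)) dt.
Step 4. Evaluate the standard form [assuming t > 1]: now 4*log(t) - 4*log(t - 3) - 3*log(t - 1).
Answer: 4*log(t) - 4*log(t - 3) - 3*log(t - 1).


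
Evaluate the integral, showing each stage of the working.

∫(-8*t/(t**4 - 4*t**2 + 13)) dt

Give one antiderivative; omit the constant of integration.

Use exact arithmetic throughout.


Step 1. Substitute u = t**2 - 2, turning ∫(-8*t/(t**4 - 4*t**2 + 13)) dt into ∫(-4/(u**2 + 9)) du: now ∫(-4/(u**2 + 9)) du.
Step 2. Evaluate the standard form: now -4*atan(u/3)/3.
Step 3. Substitute back u = t**2 - 2: now -4*atan(t**2/3 - 2/3)/3.
Answer: -4*atan(t**2/3 - 2/3)/3.


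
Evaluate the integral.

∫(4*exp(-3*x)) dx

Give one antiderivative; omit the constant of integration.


Answer: -4*exp(-3*x)/3.


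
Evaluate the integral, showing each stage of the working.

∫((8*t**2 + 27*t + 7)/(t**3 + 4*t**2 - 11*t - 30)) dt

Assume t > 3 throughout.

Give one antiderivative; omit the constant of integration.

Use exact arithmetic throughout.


Step 1. Decompose ∫((8*t**2 + 27*t + 7)/(t**3 + 4*t**2 - 11*t - 30)) dt by partial fractions, (8*t**2 + 27*t + 7)/(t**3 + 4*t**2 - 11*t - 30) = 3/(t + 5) + 1/(t + 2) + 4/(t - 3): now ∫(4/(t - 3)) dt + ∫(1/(t + 2)) dt + ∫(3/(t + 5)) dt.
Step 2. Evaluate the standard form [assuming t > 3]: now 4*log(t - 3) + ∫(1/(t + 2)) dt + ∫(3/(t + 5)) dt.
Step 3. Evaluate the standard form [assuming t > -2]: now 4*log(t - 3) + log(t + 2) + ∫(3/(t + 5)) dt.
Step 4. Evaluate the standard form [assuming t > -5]: now 4*log(t - 3) + log(t + 2) + 3*log(t + 5).
Answer: 4*log(t - 3) + log(t + 2) + 3*log(t + 5).


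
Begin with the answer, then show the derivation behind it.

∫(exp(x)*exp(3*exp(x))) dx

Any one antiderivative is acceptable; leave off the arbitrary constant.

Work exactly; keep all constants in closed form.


The answer is exp(3*exp(x))/3.
Step 1. Substitute u = exp(x), turning ∫(exp(x)*exp(3*exp(x))) dx into ∫(exp(3*u)) du: now ∫(exp(3*u)) du.
Step 2. Evaluate the standard form: now exp(3*u)/3.
Step 3. Substitute back u = exp(x): now exp(3*exp(x))/3.
Answer: exp(3*exp(x))/3.


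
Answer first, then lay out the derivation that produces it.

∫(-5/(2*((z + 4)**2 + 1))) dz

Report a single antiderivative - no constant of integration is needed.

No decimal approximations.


The answer is -5*atan(z + 4)/2.
Step 1. Substitute u = z + 4, turning ∫(-5/(2*((z + 4)**2 + 1))) dz into ∫(-5/(2*(u**2 + 1))) du: now ∫(-5/(2*(u**2 + 1))) du.
Step 2. Evaluate the standard form: now -5*atan(u)/2.
Step 3. Substitute back u = z + 4: now -5*atan(z + 4)/2.
Answer: -5*atan(z + 4)/2.


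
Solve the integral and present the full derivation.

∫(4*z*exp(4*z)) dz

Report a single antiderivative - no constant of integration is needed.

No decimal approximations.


Step 1. Integrate ∫(4*z*exp(4*z)) dz by parts with u = z, dv = (4*exp(4*z)) dz, so v = exp(4*z): now z*exp(4*z) + ∫(-exp(4*z)) dz.
Step 2. Evaluate the standard form: now z*exp(4*z) - exp(4*z)/4.
Answer: z*exp(4*z) - exp(4*z)/4.


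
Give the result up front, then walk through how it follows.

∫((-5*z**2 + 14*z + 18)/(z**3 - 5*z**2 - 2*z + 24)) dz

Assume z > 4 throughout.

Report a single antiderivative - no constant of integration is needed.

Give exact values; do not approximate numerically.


The answer is -log(z - 4) - 3*log(z - 3) - log(z + 2).
Step 1. Decompose ∫((-5*z**2 + 14*z + 18)/(z**3 - 5*z**2 - 2*z + 24)) dz by partial fractions, (-5*z**2 + 14*z + 18)/(z**3 - 5*z**2 - 2*z + 24) = -1/(z + 2) - 3/(z - 3) - 1/(z - 4): now ∫(-1/(z - 4)) dz + ∫(-3/(z - 3)) dz + ∫(-1/(z + 2)) dz.
Step 2. Evaluate the standard form [assuming z > 3]: now -3*log(z - 3) + ∫(-1/(z - 4)) dz + ∫(-1/(z + 2)) dz.
Step 3. Evaluate the standard form [assuming z > 4]: now -log(z - 4) - 3*log(z - 3) + ∫(-1/(z + 2)) dz.
Step 4. Evaluate the standard form [assuming z > -2]: now -log(z - 4) - 3*log(z - 3) - log(z + 2).
Answer: -log(z - 4) - 3*log(z - 3) - log(z + 2).


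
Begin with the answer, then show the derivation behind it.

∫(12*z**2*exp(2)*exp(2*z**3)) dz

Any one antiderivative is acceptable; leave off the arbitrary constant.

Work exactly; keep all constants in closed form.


The answer is 2*exp(2*z**3 + 2).
Step 1. Substitute u = z**3 + 1, turning ∫(12*z**2*exp(2)*exp(2*z**3)) dz into ∫(4*exp(2*u)) du: now ∫(4*exp(2*u)) du.
Step 2. Evaluate the standard form: now 2*exp(2*u).
Step 3. Substitute back u = z**3 + 1: now 2*exp(2*z**3 + 2).
Answer: 2*exp(2*z**3 + 2).


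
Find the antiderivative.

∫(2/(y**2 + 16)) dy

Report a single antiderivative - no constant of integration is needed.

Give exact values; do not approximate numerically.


Answer: atan(y/4)/2.


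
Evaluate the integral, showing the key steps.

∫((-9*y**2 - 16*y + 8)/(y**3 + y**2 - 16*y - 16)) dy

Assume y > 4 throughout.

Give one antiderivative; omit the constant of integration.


Step 1. Decompose ∫((-9*y**2 - 16*y + 8)/(y**3 + y**2 - 16*y - 16)) dy by partial fractions, (-9*y**2 - 16*y + 8)/(y**3 + y**2 - 16*y - 16) = -3/(y + 4) - 1/(y + 1) - 5/(y - 4): now ∫(-5/(y - 4)) dy + ∫(-1/(y + 1)) dy + ∫(-3/(y + 4)) dy.
Step 2. Evaluate the standard form [assuming y > -1]: now -log(y + 1) + ∫(-5/(y - 4)) dy + ∫(-3/(y + 4)) dy.
Step 3. Evaluate the standard form [assuming y > 4]: now -5*log(y - 4) - log(y + 1) + ∫(-3/(y + 4)) dy.
Step 4. Evaluate the standard form [assuming y > -4]: now -5*log(y - 4) - log(y + 1) - 3*log(y + 4).
Answer: -5*log(y - 4) - log(y + 1) - 3*log(y + 4).


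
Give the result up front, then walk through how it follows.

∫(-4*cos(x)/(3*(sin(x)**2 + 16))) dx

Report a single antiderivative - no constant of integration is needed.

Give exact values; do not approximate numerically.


The answer is -atan(sin(x)/4)/3.
Step 1. Substitute u = sin(x), turning ∫(-4*cos(x)/(3*(sin(x)**2 + 16))) dx into ∫(-4/(3*(u**2 + 16))) du: now ∫(-4/(3*(u**2 + 16))) du.
Step 2. Evaluate the standard form: now -atan(u/4)/3.
Step 3. Substitute back u = sin(x): now -atan(sin(x)/4)/3.
Answer: -atan(sin(x)/4)/3.


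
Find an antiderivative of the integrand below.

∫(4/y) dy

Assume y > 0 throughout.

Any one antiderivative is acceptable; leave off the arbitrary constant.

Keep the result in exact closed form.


Answer: 4*log(y).


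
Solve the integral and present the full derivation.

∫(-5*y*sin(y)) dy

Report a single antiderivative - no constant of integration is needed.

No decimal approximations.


Step 1. Integrate ∫(-5*y*sin(y)) dy by parts with u = y, dv = (-5*sin(y)) dy, so v = 5*cos(y): now 5*y*cos(y) + ∫(-5*cos(y)) dy.
Step 2. Evaluate the standard form: now 5*y*cos(y) - 5*sin(y).
Answer: 5*y*cos(y) - 5*sin(y).


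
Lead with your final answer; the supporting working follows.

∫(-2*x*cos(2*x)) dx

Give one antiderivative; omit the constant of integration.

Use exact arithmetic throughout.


The answer is -x*sin(2*x) - cos(2*x)/2.
Step 1. Integrate ∫(-2*x*cos(2*x)) dx by parts with u = x, dv = (-2*cos(2*x)) dx, so v = -sin(2*x): now -x*sin(2*x) + ∫(sin(2*x)) dx.
Step 2. Evaluate the standard form: now -x*sin(2*x) - cos(2*x)/2.
Answer: -x*sin(2*x) - cos(2*x)/2.


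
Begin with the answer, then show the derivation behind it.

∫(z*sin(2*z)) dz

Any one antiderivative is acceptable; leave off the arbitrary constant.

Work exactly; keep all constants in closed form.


The answer is -z*cos(2*z)/2 + sin(2*z)/4.
Step 1. Integrate ∫(z*sin(2*z)) dz by parts with u = z, dv = (sin(2*z)) dz, so v = -cos(2*z)/2: now -z*cos(2*z)/2 + ∫(cos(2*z)/2) dz.
Step 2. Evaluate the standard form: now -z*cos(2*z)/2 + sin(2*z)/4.
Answer: -z*cos(2*z)/2 + sin(2*z)/4.


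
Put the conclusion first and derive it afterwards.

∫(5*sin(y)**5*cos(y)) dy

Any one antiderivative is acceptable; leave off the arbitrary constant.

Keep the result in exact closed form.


The answer is 5*sin(y)**6/6.
Step 1. Substitute u = sin(y), turning ∫(5*sin(y)**5*cos(y)) dy into ∫(5*u**5) du: now ∫(5*u**5) du.
Step 2. Evaluate the standard form: now 5*u**6/6.
Step 3. Substitute back u = sin(y): now 5*sin(y)**6/6.
Answer: 5*sin(y)**6/6.


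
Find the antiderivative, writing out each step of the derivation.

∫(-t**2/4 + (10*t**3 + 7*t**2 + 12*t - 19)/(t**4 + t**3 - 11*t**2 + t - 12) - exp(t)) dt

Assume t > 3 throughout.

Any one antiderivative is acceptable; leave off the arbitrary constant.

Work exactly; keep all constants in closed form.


Step 1. Rewrite: now ∫(-t**2/4) dt + ∫((10*t**3 + 7*t**2 + 12*t - 19)/(t**4 + t**3 - 11*t**2 + t - 12)) dt + ∫(-exp(t)) dt.
Step 2. Evaluate the standard form: now -t**3/12 + ∫((10*t**3 + 7*t**2 + 12*t - 19)/(t**4 + t**3 - 11*t**2 + t - 12)) dt + ∫(-exp(t)) dt.
Step 3. Decompose ∫((10*t**3 + 7*t**2 + 12*t - 19)/(t**4 + t**3 - 11*t**2 + t - 12)) dt by partial fractions, (10*t**3 + 7*t**2 + 12*t - 19)/(t**4 + t**3 - 11*t**2 + t - 12) = 2/(t**2 + 1) + 5/(t + 4) + 5/(t - 3): now -t**3/12 + ∫(5/(t - 3)) dt + ∫(5/(t + 4)) dt + ∫(2/(t**2 + 1)) dt + ∫(-exp(t)) dt.
Step 4. Evaluate the standard form [assuming t > 3]: now -t**3/12 + 5*log(t - 3) + ∫(5/(t + 4)) dt + ∫(2/(t**2 + 1)) dt + ∫(-exp(t)) dt.
Step 5. Evaluate the standard form [assuming t > -4]: now -t**3/12 + 5*log(t - 3) + 5*log(t + 4) + ∫(2/(t**2 + 1)) dt + ∫(-exp(t)) dt.
Step 6. Evaluate the standard form: now -t**3/12 + 5*log(t - 3) + 5*log(t + 4) + 2*atan(t) + ∫(-exp(t)) dt.
Step 7. Evaluate the standard form: now -t**3/12 - exp(t) + 5*log(t - 3) + 5*log(t + 4) + 2*atan(t).
Answer: -t**3/12 - exp(t) + 5*log(t - 3) + 5*log(t + 4) + 2*atan(t).


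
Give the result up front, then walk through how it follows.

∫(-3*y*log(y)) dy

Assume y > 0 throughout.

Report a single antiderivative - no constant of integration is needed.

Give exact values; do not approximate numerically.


The answer is -3*y**2*log(y)/2 + 3*y**2/4.
Step 1. Integrate ∫(-3*y*log(y)) dy by parts with u = log(y), dv = (-3*y) dy, so v = -3*y**2/2 [assuming y > 0]: now -3*y**2*log(y)/2 + ∫(3*y/2) dy.
Step 2. Evaluate the standard form: now -3*y**2*log(y)/2 + 3*y**2/4.
Answer: -3*y**2*log(y)/2 + 3*y**2/4.


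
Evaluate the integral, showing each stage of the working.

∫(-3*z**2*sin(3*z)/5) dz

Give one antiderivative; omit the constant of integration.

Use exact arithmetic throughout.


Step 1. Integrate ∫(-3*z**2*sin(3*z)/5) dz by parts with u = z**2, dv = (-3*sin(3*z)/5) dz, so v = cos(3*z)/5: now z**2*cos(3*z)/5 + ∫(-2*z*cos(3*z)/5) dz.
Step 2. Integrate ∫(-2*z*cos(3*z)/5) dz by parts with u = z, dv = (-2*cos(3*z)/5) dz, so v = -2*sin(3*z)/15: now z**2*cos(3*z)/5 - 2*z*sin(3*z)/15 + ∫(2*sin(3*z)/15) dz.
Step 3. Evaluate the standard form: now z**2*cos(3*z)/5 - 2*z*sin(3*z)/15 - 2*cos(3*z)/45.
Answer: z**2*cos(3*z)/5 - 2*z*sin(3*z)/15 - 2*cos(3*z)/45.


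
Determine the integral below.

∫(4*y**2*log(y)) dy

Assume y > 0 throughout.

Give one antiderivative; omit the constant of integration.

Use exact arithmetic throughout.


Answer: 4*y**3*log(y)/3 - 4*y**3/9.


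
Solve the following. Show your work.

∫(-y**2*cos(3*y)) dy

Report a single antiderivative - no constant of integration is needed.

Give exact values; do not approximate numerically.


Step 1. Integrate ∫(-y**2*cos(3*y)) dy by parts with u = y**2, dv = (-cos(3*y)) dy, so v = -sin(3*y)/3: now -y**2*sin(3*y)/3 + ∫(2*y*sin(3*y)/3) dy.
Step 2. Integrate ∫(2*y*sin(3*y)/3) dy by parts with u = y, dv = (2*sin(3*y)/3) dy, so v = -2*cos(3*y)/9: now -y**2*sin(3*y)/3 - 2*y*cos(3*y)/9 + ∫(2*cos(3*y)/9) dy.
Step 3. Evaluate the standard form: now -y**2*sin(3*y)/3 - 2*y*cos(3*y)/9 + 2*sin(3*y)/27.
Answer: -y**2*sin(3*y)/3 - 2*y*cos(3*y)/9 + 2*sin(3*y)/27.


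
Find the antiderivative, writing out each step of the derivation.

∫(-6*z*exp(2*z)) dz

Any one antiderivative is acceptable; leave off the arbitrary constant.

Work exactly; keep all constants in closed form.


Step 1. Integrate ∫(-6*z*exp(2*z)) dz by parts with u = z, dv = (-6*exp(2*z)) dz, so v = -3*exp(2*z): now -3*z*exp(2*z) + ∫(3*exp(2*z)) dz.
Step 2. Evaluate the standard form: now -3*z*exp(2*z) + 3*exp(2*z)/2.
Answer: -3*z*exp(2*z) + 3*exp(2*z)/2.


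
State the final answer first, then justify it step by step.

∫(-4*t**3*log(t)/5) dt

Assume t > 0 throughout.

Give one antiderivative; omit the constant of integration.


The answer is -t**4*log(t)/5 + t**4/20.
Step 1. Integrate ∫(-4*t**3*log(t)/5) dt by parts with u = log(t), dv = (-4*t**3/5) dt, so v = -t**4/5 [assuming t > 0]: now -t**4*log(t)/5 + ∫(t**3/5) dt.
Step 2. Evaluate the standard form: now -t**4*log(t)/5 + t**4/20.
Answer: -t**4*log(t)/5 + t**4/20.


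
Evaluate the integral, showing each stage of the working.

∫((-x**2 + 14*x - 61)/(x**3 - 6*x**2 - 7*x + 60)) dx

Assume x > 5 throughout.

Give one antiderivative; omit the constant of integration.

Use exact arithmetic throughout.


Step 1. Decompose ∫((-x**2 + 14*x - 61)/(x**3 - 6*x**2 - 7*x + 60)) dx by partial fractions, (-x**2 + 14*x - 61)/(x**3 - 6*x**2 - 7*x + 60) = -2/(x + 3) + 3/(x - 4) - 2/(x - 5): now ∫(-2/(x - 5)) dx + ∫(3/(x - 4)) dx + ∫(-2/(x + 3)) dx.
Step 2. Evaluate the standard form [assuming x > 5]: now -2*log(x - 5) + ∫(3/(x - 4)) dx + ∫(-2/(x + 3)) dx.
Step 3. Evaluate the standard form [assuming x > 4]: now -2*log(x - 5) + 3*log(x - 4) + ∫(-2/(x + 3)) dx.
Step 4. Evaluate the standard form [assuming x > -3]: now -2*log(x - 5) + 3*log(x - 4) - 2*log(x + 3).
Answer: -2*log(x - 5) + 3*log(x - 4) - 2*log(x + 3).
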